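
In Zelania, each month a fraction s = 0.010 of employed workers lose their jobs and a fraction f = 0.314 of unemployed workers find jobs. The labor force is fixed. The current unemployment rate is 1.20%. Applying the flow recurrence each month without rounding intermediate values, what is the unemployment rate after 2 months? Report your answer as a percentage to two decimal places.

Unemployment rate after two months ≈ 2.22%.

With a fixed labor force, u_{t+1} = u_t + s·(1−u_t) − f·u_t = u_t·(1−s−f) + s.
Here 1−s−f = 0.676 and s = 0.010.
u_1 = 0.012000 × 0.676 + 0.010 = 0.018112.
u_2 = 0.018112 × 0.676 + 0.010 = 0.022244.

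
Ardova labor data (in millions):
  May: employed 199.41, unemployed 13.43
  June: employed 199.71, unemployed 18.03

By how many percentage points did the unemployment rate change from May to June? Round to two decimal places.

The unemployment rate changed by +1.97 percentage points.

May: labor force = 199.41 + 13.43 = 212.84; u = 13.43/212.84 = 6.31%.
June: labor force = 199.71 + 18.03 = 217.74; u = 18.03/217.74 = 8.28%.
Change = 8.28% − 6.31% = +1.97 pp.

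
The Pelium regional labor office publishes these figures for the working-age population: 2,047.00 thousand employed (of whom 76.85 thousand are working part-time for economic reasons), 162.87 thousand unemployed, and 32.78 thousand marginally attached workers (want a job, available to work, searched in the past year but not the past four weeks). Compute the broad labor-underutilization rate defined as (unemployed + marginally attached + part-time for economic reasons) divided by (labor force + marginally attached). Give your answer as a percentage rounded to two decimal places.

Broad underutilization rate ≈ 12.15%.

Labor force = 2,047.00 + 162.87 = 2,209.87 thousand.
Numerator = 162.87 + 32.78 + 76.85 = 272.50 thousand.
Denominator = 2,209.87 + 32.78 = 2,242.65 thousand.
Broad rate = 272.50 / 2,242.65 = 12.15%.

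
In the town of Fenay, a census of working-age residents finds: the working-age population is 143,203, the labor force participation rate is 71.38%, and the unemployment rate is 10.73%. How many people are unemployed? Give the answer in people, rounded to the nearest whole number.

Labor force = 0.7138 × 143,203 = 102,218.
Unemployed = 0.1073 × 102,218 ≈ 10,968.

About 10,968 are unemployed.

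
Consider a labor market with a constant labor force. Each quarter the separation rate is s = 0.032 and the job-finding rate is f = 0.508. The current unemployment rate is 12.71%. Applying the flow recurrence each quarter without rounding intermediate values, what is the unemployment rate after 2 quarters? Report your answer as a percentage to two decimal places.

With a fixed labor force, u_{t+1} = u_t + s·(1−u_t) − f·u_t = u_t·(1−s−f) + s.
Here 1−s−f = 0.460 and s = 0.032.
u_1 = 0.127100 × 0.460 + 0.032 = 0.090466.
u_2 = 0.090466 × 0.460 + 0.032 = 0.073614.

Unemployment rate after two quarters ≈ 7.36%.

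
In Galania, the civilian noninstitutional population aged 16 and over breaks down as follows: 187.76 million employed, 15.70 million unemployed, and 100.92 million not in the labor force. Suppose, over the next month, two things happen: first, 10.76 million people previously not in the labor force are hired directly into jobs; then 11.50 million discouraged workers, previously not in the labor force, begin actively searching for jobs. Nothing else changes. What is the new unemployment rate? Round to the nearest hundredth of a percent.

Initially, labor force = 187.76 + 15.70 = 203.46 million, so u = 15.70/203.46 = 7.72%.
After the first change, employed and labor force both rise by 10.76; unemployed unchanged → E = 198.52, U = 15.70, labor force = 214.22 million.
After the second change, unemployed and labor force both rise by 11.50 → E = 198.52, U = 27.20, labor force = 225.72 million.
New unemployment rate = 27.20 / 225.72 = 12.05%.

New unemployment rate ≈ 12.05%.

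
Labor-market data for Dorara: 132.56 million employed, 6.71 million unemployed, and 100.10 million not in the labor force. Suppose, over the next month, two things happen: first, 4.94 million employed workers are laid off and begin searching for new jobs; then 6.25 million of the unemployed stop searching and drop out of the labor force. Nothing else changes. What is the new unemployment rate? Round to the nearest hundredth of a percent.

New unemployment rate ≈ 4.06%.

Initially, labor force = 132.56 + 6.71 = 139.27 million, so u = 6.71/139.27 = 4.82%.
After the first change, employed falls and unemployed rises by 4.94; labor force unchanged → E = 127.62, U = 11.65, labor force = 139.27 million.
After the second change, unemployed and labor force both fall by 6.25 → E = 127.62, U = 5.40, labor force = 133.02 million.
New unemployment rate = 5.40 / 133.02 = 4.06%.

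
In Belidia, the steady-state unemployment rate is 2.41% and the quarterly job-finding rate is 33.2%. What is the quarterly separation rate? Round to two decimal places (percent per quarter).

From u* = s/(s+f): s = u·f/(1−u).
s = 0.0241 × 33.2 / (1 − 0.0241) = 0.8001 / 0.9759 ≈ 0.82% per quarter.

Separation rate ≈ 0.82% per quarter.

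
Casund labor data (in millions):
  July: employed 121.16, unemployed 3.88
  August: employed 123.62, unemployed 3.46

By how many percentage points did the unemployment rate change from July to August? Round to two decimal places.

The unemployment rate changed by −0.38 percentage points.

July: labor force = 121.16 + 3.88 = 125.04; u = 3.88/125.04 = 3.10%.
August: labor force = 123.62 + 3.46 = 127.08; u = 3.46/127.08 = 2.72%.
Change = 2.72% − 3.10% = −0.38 pp.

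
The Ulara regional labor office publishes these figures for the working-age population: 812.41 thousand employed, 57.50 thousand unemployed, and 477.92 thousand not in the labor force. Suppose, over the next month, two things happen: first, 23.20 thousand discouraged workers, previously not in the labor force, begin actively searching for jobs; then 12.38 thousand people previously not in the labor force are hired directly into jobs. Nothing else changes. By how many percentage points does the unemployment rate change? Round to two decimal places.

The unemployment rate changes by +2.30 percentage points.

Initially, labor force = 812.41 + 57.50 = 869.91 thousand, so u = 57.50/869.91 = 6.61%.
After the first change, unemployed and labor force both rise by 23.20 → E = 812.41, U = 80.70, labor force = 893.11 thousand.
After the second change, employed and labor force both rise by 12.38; unemployed unchanged → E = 824.79, U = 80.70, labor force = 905.49 thousand.
New unemployment rate = 80.70 / 905.49 = 8.91%.
Change = 8.91% − 6.61% = +2.30 percentage points.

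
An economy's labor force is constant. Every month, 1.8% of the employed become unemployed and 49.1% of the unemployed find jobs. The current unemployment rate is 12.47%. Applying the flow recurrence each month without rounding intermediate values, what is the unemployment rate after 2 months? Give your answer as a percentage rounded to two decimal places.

Unemployment rate after two months ≈ 5.69%.

With a fixed labor force, u_{t+1} = u_t + s·(1−u_t) − f·u_t = u_t·(1−s−f) + s.
Here 1−s−f = 0.491 and s = 0.018.
u_1 = 0.124700 × 0.491 + 0.018 = 0.079228.
u_2 = 0.079228 × 0.491 + 0.018 = 0.056901.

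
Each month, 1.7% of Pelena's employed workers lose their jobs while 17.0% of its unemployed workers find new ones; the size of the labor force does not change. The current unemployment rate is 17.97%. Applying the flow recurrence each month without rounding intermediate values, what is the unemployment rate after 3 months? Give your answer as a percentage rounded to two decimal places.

Unemployment rate after three months ≈ 13.86%.

With a fixed labor force, u_{t+1} = u_t + s·(1−u_t) − f·u_t = u_t·(1−s−f) + s.
Here 1−s−f = 0.813 and s = 0.017.
u_1 = 0.179700 × 0.813 + 0.017 = 0.163096.
u_2 = 0.163096 × 0.813 + 0.017 = 0.149597.
u_3 = 0.149597 × 0.813 + 0.017 = 0.138622.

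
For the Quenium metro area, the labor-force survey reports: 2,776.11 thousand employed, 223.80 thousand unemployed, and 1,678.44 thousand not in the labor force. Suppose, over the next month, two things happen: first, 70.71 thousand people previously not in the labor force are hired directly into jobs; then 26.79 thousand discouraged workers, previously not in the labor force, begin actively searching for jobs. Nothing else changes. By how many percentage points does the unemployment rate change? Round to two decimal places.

Initially, labor force = 2,776.11 + 223.80 = 2,999.91 thousand, so u = 223.80/2,999.91 = 7.46%.
After the first change, employed and labor force both rise by 70.71; unemployed unchanged → E = 2,846.82, U = 223.80, labor force = 3,070.62 thousand.
After the second change, unemployed and labor force both rise by 26.79 → E = 2,846.82, U = 250.59, labor force = 3,097.41 thousand.
New unemployment rate = 250.59 / 3,097.41 = 8.09%.
Change = 8.09% − 7.46% = +0.63 percentage points.

The unemployment rate changes by +0.63 percentage points.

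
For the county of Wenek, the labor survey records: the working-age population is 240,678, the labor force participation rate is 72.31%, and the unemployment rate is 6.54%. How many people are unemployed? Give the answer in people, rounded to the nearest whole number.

About 11,382 are unemployed.

Labor force = 0.7231 × 240,678 = 174,034.
Unemployed = 0.0654 × 174,034 ≈ 11,382.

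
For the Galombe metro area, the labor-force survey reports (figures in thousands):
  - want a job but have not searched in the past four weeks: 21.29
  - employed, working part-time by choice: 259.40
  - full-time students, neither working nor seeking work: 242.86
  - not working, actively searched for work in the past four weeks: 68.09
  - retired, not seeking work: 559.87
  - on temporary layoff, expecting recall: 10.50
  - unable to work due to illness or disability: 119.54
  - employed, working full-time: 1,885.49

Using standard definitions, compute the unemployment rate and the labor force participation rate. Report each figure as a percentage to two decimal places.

Unemployment rate ≈ 3.53%; labor force participation rate ≈ 70.21%.

Employed = 259.40 + 1,885.49 = 2,144.89 thousand.
Unemployed = 68.09 + 10.50 = 78.59 thousand (jobless and actively searching, or on temporary layoff).
Labor force = 2,144.89 + 78.59 = 2,223.48 thousand.
Not in labor force = 21.29 + 242.86 + 559.87 + 119.54 = 943.56 thousand (those not working and not actively searching are outside the labor force — including those who want a job but have given up searching).
Civilian working-age population = 2,223.48 + 943.56 = 3,167.04 thousand.
Unemployment rate = 78.59 / 2,223.48 = 3.53%.
Labor force participation rate = 2,223.48 / 3,167.04 = 70.21%.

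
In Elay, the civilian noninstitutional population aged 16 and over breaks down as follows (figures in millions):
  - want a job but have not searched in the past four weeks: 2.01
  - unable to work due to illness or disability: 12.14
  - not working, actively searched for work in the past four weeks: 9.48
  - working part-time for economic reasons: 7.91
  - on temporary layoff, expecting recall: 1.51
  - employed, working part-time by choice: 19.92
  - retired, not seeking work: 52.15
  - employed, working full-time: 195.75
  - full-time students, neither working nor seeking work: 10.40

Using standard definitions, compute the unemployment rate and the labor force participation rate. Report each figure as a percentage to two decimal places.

Unemployment rate ≈ 4.69%; labor force participation rate ≈ 75.36%.

Employed = 7.91 + 19.92 + 195.75 = 223.58 million (anyone who worked, including part-time for economic reasons, counts as employed).
Unemployed = 9.48 + 1.51 = 10.99 million (jobless and actively searching, or on temporary layoff).
Labor force = 223.58 + 10.99 = 234.57 million.
Not in labor force = 2.01 + 12.14 + 52.15 + 10.40 = 76.70 million (those not working and not actively searching are outside the labor force — including those who want a job but have given up searching).
Civilian working-age population = 234.57 + 76.70 = 311.27 million.
Unemployment rate = 10.99 / 234.57 = 4.69%.
Labor force participation rate = 234.57 / 311.27 = 75.36%.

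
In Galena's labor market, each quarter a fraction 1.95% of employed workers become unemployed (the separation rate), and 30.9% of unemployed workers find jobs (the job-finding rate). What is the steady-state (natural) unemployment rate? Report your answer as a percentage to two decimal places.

Steady-state unemployment rate ≈ 5.94%.

At steady state the flows balance: s·E = f·U, so U/(E+U) = s/(s+f).
u* = 1.95 / (1.95 + 30.9) = 1.95 / 32.85 = 5.94%.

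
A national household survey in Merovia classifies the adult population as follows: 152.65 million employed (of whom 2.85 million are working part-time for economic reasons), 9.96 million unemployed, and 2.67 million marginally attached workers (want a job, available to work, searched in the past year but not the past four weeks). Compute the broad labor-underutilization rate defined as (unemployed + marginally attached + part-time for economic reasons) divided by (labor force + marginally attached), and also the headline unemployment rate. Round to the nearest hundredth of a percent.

Labor force = 152.65 + 9.96 = 162.61 million.
Numerator = 9.96 + 2.67 + 2.85 = 15.48 million.
Denominator = 162.61 + 2.67 = 165.28 million.
Broad rate = 15.48 / 165.28 = 9.37%.
Headline unemployment rate = 9.96 / 162.61 = 6.13%.

Broad underutilization rate ≈ 9.37%; headline unemployment rate ≈ 6.13%.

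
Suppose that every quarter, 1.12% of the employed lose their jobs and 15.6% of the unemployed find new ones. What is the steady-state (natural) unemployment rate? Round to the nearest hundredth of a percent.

At steady state the flows balance: s·E = f·U, so U/(E+U) = s/(s+f).
u* = 1.12 / (1.12 + 15.6) = 1.12 / 16.72 = 6.70%.

Steady-state unemployment rate ≈ 6.70%.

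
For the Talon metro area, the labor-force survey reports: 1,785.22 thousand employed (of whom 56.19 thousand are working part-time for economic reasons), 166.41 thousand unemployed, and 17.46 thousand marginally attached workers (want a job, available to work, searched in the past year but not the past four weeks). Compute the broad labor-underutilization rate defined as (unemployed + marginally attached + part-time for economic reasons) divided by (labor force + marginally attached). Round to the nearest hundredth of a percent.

Labor force = 1,785.22 + 166.41 = 1,951.63 thousand.
Numerator = 166.41 + 17.46 + 56.19 = 240.06 thousand.
Denominator = 1,951.63 + 17.46 = 1,969.09 thousand.
Broad rate = 240.06 / 1,969.09 = 12.19%.

Broad underutilization rate ≈ 12.19%.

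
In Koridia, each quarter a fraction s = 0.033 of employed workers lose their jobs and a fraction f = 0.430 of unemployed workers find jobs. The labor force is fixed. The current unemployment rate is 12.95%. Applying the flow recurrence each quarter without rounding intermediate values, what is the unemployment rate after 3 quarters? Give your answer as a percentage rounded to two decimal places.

With a fixed labor force, u_{t+1} = u_t + s·(1−u_t) − f·u_t = u_t·(1−s−f) + s.
Here 1−s−f = 0.537 and s = 0.033.
u_1 = 0.129500 × 0.537 + 0.033 = 0.102542.
u_2 = 0.102542 × 0.537 + 0.033 = 0.088065.
u_3 = 0.088065 × 0.537 + 0.033 = 0.080291.

Unemployment rate after three quarters ≈ 8.03%.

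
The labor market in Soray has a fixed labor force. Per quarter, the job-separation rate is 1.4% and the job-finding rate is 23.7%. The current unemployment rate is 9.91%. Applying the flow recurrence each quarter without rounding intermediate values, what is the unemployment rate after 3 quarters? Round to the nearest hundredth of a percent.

Unemployment rate after three quarters ≈ 7.40%.

With a fixed labor force, u_{t+1} = u_t + s·(1−u_t) − f·u_t = u_t·(1−s−f) + s.
Here 1−s−f = 0.749 and s = 0.014.
u_1 = 0.099100 × 0.749 + 0.014 = 0.088226.
u_2 = 0.088226 × 0.749 + 0.014 = 0.080081.
u_3 = 0.080081 × 0.749 + 0.014 = 0.073981.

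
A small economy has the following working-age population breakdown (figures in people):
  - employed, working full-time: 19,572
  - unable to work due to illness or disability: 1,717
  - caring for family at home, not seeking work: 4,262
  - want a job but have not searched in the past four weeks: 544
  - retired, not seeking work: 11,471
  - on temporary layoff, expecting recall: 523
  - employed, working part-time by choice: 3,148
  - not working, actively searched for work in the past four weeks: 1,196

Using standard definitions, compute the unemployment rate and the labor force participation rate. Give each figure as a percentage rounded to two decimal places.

Unemployment rate ≈ 7.03%; labor force participation rate ≈ 57.59%.

Employed = 19,572 + 3,148 = 22,720.
Unemployed = 523 + 1,196 = 1,719 (jobless and actively searching, or on temporary layoff).
Labor force = 22,720 + 1,719 = 24,439.
Not in labor force = 1,717 + 4,262 + 544 + 11,471 = 17,994 (those not working and not actively searching are outside the labor force — including those who want a job but have given up searching).
Civilian working-age population = 24,439 + 17,994 = 42,433.
Unemployment rate = 1,719 / 24,439 = 7.03%.
Labor force participation rate = 24,439 / 42,433 = 57.59%.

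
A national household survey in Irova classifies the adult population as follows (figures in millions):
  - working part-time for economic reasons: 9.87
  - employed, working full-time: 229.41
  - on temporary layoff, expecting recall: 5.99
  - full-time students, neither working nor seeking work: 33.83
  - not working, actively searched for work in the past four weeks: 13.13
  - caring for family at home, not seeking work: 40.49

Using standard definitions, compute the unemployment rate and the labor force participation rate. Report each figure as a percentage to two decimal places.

Employed = 9.87 + 229.41 = 239.28 million (anyone who worked, including part-time for economic reasons, counts as employed).
Unemployed = 5.99 + 13.13 = 19.12 million (jobless and actively searching, or on temporary layoff).
Labor force = 239.28 + 19.12 = 258.40 million.
Not in labor force = 33.83 + 40.49 = 74.32 million (those not working and not actively searching are outside the labor force).
Civilian working-age population = 258.40 + 74.32 = 332.72 million.
Unemployment rate = 19.12 / 258.40 = 7.40%.
Labor force participation rate = 258.40 / 332.72 = 77.66%.

Unemployment rate ≈ 7.40%; labor force participation rate ≈ 77.66%.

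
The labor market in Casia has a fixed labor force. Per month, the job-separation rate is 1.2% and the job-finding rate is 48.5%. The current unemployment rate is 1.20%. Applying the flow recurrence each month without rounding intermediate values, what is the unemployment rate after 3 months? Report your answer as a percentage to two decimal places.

Unemployment rate after three months ≈ 2.26%.

With a fixed labor force, u_{t+1} = u_t + s·(1−u_t) − f·u_t = u_t·(1−s−f) + s.
Here 1−s−f = 0.503 and s = 0.012.
u_1 = 0.012000 × 0.503 + 0.012 = 0.018036.
u_2 = 0.018036 × 0.503 + 0.012 = 0.021072.
u_3 = 0.021072 × 0.503 + 0.012 = 0.022599.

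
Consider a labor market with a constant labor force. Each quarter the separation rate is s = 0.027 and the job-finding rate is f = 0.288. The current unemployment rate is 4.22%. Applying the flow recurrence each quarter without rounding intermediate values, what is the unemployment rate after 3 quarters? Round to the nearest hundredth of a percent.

With a fixed labor force, u_{t+1} = u_t + s·(1−u_t) − f·u_t = u_t·(1−s−f) + s.
Here 1−s−f = 0.685 and s = 0.027.
u_1 = 0.042200 × 0.685 + 0.027 = 0.055907.
u_2 = 0.055907 × 0.685 + 0.027 = 0.065296.
u_3 = 0.065296 × 0.685 + 0.027 = 0.071728.

Unemployment rate after three quarters ≈ 7.17%.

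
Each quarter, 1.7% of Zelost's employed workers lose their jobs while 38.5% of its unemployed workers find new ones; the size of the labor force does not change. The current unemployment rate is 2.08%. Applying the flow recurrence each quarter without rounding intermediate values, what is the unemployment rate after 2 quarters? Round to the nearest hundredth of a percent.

Unemployment rate after two quarters ≈ 3.46%.

With a fixed labor force, u_{t+1} = u_t + s·(1−u_t) − f·u_t = u_t·(1−s−f) + s.
Here 1−s−f = 0.598 and s = 0.017.
u_1 = 0.020800 × 0.598 + 0.017 = 0.029438.
u_2 = 0.029438 × 0.598 + 0.017 = 0.034604.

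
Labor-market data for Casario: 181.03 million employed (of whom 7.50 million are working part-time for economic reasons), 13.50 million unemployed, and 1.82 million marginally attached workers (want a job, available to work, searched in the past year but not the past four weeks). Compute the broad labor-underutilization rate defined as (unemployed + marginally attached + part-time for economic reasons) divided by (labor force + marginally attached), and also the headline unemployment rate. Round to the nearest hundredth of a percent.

Broad underutilization rate ≈ 11.62%; headline unemployment rate ≈ 6.94%.

Labor force = 181.03 + 13.50 = 194.53 million.
Numerator = 13.50 + 1.82 + 7.50 = 22.82 million.
Denominator = 194.53 + 1.82 = 196.35 million.
Broad rate = 22.82 / 196.35 = 11.62%.
Headline unemployment rate = 13.50 / 194.53 = 6.94%.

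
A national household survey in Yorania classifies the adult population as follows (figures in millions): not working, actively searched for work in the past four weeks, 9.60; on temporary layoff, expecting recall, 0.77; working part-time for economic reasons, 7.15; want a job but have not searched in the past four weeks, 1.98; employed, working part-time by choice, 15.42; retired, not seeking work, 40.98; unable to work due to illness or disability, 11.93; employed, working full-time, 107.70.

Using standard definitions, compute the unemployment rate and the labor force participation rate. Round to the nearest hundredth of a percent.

Employed = 7.15 + 15.42 + 107.70 = 130.27 million (anyone who worked, including part-time for economic reasons, counts as employed).
Unemployed = 9.60 + 0.77 = 10.37 million (jobless and actively searching, or on temporary layoff).
Labor force = 130.27 + 10.37 = 140.64 million.
Not in labor force = 1.98 + 40.98 + 11.93 = 54.89 million (those not working and not actively searching are outside the labor force — including those who want a job but have given up searching).
Civilian working-age population = 140.64 + 54.89 = 195.53 million.
Unemployment rate = 10.37 / 140.64 = 7.37%.
Labor force participation rate = 140.64 / 195.53 = 71.93%.

Unemployment rate ≈ 7.37%; labor force participation rate ≈ 71.93%.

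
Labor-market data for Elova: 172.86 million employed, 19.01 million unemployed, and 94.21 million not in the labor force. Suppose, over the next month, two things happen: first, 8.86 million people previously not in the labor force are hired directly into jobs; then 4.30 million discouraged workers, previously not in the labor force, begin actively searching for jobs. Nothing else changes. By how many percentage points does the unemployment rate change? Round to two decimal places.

Initially, labor force = 172.86 + 19.01 = 191.87 million, so u = 19.01/191.87 = 9.91%.
After the first change, employed and labor force both rise by 8.86; unemployed unchanged → E = 181.72, U = 19.01, labor force = 200.73 million.
After the second change, unemployed and labor force both rise by 4.30 → E = 181.72, U = 23.31, labor force = 205.03 million.
New unemployment rate = 23.31 / 205.03 = 11.37%.
Change = 11.37% − 9.91% = +1.46 percentage points.

The unemployment rate changes by +1.46 percentage points.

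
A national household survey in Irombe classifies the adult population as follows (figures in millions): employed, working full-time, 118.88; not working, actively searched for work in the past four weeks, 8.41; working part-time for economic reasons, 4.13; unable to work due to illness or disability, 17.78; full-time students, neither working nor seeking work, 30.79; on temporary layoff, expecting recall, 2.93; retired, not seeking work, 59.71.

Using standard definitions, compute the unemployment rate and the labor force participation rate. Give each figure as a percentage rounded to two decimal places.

Employed = 118.88 + 4.13 = 123.01 million (anyone who worked, including part-time for economic reasons, counts as employed).
Unemployed = 8.41 + 2.93 = 11.34 million (jobless and actively searching, or on temporary layoff).
Labor force = 123.01 + 11.34 = 134.35 million.
Not in labor force = 17.78 + 30.79 + 59.71 = 108.28 million (those not working and not actively searching are outside the labor force).
Civilian working-age population = 134.35 + 108.28 = 242.63 million.
Unemployment rate = 11.34 / 134.35 = 8.44%.
Labor force participation rate = 134.35 / 242.63 = 55.37%.

Unemployment rate ≈ 8.44%; labor force participation rate ≈ 55.37%.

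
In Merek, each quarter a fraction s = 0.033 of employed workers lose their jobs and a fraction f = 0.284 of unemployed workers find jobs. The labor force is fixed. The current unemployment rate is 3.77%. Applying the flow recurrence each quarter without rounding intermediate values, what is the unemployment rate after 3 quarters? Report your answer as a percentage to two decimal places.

With a fixed labor force, u_{t+1} = u_t + s·(1−u_t) − f·u_t = u_t·(1−s−f) + s.
Here 1−s−f = 0.683 and s = 0.033.
u_1 = 0.037700 × 0.683 + 0.033 = 0.058749.
u_2 = 0.058749 × 0.683 + 0.033 = 0.073126.
u_3 = 0.073126 × 0.683 + 0.033 = 0.082945.

Unemployment rate after three quarters ≈ 8.29%.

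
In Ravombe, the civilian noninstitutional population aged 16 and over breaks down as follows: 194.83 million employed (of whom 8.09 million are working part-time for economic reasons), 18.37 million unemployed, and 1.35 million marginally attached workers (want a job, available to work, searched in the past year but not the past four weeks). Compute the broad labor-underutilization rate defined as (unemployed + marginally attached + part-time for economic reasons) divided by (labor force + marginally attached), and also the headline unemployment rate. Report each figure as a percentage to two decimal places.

Broad underutilization rate ≈ 12.96%; headline unemployment rate ≈ 8.62%.

Labor force = 194.83 + 18.37 = 213.20 million.
Numerator = 18.37 + 1.35 + 8.09 = 27.81 million.
Denominator = 213.20 + 1.35 = 214.55 million.
Broad rate = 27.81 / 214.55 = 12.96%.
Headline unemployment rate = 18.37 / 213.20 = 8.62%.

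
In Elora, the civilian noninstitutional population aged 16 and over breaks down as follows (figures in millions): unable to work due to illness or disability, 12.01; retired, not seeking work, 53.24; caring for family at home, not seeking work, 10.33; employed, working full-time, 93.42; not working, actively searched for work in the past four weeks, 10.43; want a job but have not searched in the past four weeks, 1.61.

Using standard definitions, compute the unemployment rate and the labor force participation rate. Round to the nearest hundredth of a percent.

Unemployment rate ≈ 10.04%; labor force participation rate ≈ 57.36%.

Employed = 93.42 million.
Unemployed = 10.43 million.
Labor force = 93.42 + 10.43 = 103.85 million.
Not in labor force = 12.01 + 53.24 + 10.33 + 1.61 = 77.19 million (those not working and not actively searching are outside the labor force — including those who want a job but have given up searching).
Civilian working-age population = 103.85 + 77.19 = 181.04 million.
Unemployment rate = 10.43 / 103.85 = 10.04%.
Labor force participation rate = 103.85 / 181.04 = 57.36%.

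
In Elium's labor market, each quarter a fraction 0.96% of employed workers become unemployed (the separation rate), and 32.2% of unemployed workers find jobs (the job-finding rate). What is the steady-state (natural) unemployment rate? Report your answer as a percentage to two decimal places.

Steady-state unemployment rate ≈ 2.90%.

At steady state the flows balance: s·E = f·U, so U/(E+U) = s/(s+f).
u* = 0.96 / (0.96 + 32.2) = 0.96 / 33.16 = 2.90%.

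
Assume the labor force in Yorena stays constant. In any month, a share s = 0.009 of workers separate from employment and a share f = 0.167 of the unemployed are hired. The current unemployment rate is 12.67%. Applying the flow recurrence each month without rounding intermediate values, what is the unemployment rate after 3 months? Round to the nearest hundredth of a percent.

With a fixed labor force, u_{t+1} = u_t + s·(1−u_t) − f·u_t = u_t·(1−s−f) + s.
Here 1−s−f = 0.824 and s = 0.009.
u_1 = 0.126700 × 0.824 + 0.009 = 0.113401.
u_2 = 0.113401 × 0.824 + 0.009 = 0.102442.
u_3 = 0.102442 × 0.824 + 0.009 = 0.093412.

Unemployment rate after three months ≈ 9.34%.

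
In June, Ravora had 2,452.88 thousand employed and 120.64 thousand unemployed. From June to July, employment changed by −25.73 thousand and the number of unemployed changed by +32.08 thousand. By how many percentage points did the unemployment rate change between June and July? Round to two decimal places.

June: labor force = 2,452.88 + 120.64 = 2,573.52; u = 120.64/2,573.52 = 4.69%.
July: labor force = 2,427.15 + 152.72 = 2,579.87; u = 152.72/2,579.87 = 5.92%.
Change = 5.92% − 4.69% = +1.23 pp.

The unemployment rate changed by +1.23 percentage points.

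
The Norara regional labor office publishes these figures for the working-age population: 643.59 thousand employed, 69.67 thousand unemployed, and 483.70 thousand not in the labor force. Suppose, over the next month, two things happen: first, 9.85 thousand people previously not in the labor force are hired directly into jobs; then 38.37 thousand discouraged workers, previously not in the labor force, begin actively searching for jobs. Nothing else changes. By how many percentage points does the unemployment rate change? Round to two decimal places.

The unemployment rate changes by +4.42 percentage points.

Initially, labor force = 643.59 + 69.67 = 713.26 thousand, so u = 69.67/713.26 = 9.77%.
After the first change, employed and labor force both rise by 9.85; unemployed unchanged → E = 653.44, U = 69.67, labor force = 723.11 thousand.
After the second change, unemployed and labor force both rise by 38.37 → E = 653.44, U = 108.04, labor force = 761.48 thousand.
New unemployment rate = 108.04 / 761.48 = 14.19%.
Change = 14.19% − 9.77% = +4.42 percentage points.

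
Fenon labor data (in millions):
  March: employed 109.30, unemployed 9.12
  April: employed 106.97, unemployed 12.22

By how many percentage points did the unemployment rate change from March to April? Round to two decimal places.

March: labor force = 109.30 + 9.12 = 118.42; u = 9.12/118.42 = 7.70%.
April: labor force = 106.97 + 12.22 = 119.19; u = 12.22/119.19 = 10.25%.
Change = 10.25% − 7.70% = +2.55 pp.

The unemployment rate changed by +2.55 percentage points.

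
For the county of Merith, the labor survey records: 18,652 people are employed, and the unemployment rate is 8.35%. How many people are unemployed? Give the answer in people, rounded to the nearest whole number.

Let U be the number unemployed. The labor force is E + U, and U/(E+U) = 0.0835.
So U = 0.0835 × 18,652 / (1 − 0.0835) = 1557.44 / 0.9165 ≈ 1,699.

About 1,699 are unemployed.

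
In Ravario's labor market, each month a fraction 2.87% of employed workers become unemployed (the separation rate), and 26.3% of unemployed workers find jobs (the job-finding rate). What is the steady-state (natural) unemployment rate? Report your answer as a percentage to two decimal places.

At steady state the flows balance: s·E = f·U, so U/(E+U) = s/(s+f).
u* = 2.87 / (2.87 + 26.3) = 2.87 / 29.17 = 9.84%.

Steady-state unemployment rate ≈ 9.84%.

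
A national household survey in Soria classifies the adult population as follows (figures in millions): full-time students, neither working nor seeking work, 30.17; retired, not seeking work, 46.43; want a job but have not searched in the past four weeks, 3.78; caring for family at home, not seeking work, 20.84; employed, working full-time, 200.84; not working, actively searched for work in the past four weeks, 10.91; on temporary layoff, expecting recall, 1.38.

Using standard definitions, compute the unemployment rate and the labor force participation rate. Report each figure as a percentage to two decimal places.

Unemployment rate ≈ 5.77%; labor force participation rate ≈ 67.80%.

Employed = 200.84 million.
Unemployed = 10.91 + 1.38 = 12.29 million (jobless and actively searching, or on temporary layoff).
Labor force = 200.84 + 12.29 = 213.13 million.
Not in labor force = 30.17 + 46.43 + 3.78 + 20.84 = 101.22 million (those not working and not actively searching are outside the labor force — including those who want a job but have given up searching).
Civilian working-age population = 213.13 + 101.22 = 314.35 million.
Unemployment rate = 12.29 / 213.13 = 5.77%.
Labor force participation rate = 213.13 / 314.35 = 67.80%.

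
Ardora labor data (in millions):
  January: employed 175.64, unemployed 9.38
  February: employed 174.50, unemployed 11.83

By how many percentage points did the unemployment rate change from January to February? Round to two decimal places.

The unemployment rate changed by +1.28 percentage points.

January: labor force = 175.64 + 9.38 = 185.02; u = 9.38/185.02 = 5.07%.
February: labor force = 174.50 + 11.83 = 186.33; u = 11.83/186.33 = 6.35%.
Change = 6.35% − 5.07% = +1.28 pp.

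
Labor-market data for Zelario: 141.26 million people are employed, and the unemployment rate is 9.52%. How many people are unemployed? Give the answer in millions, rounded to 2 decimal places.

About 14.86 million are unemployed.

Let U be the number unemployed. The labor force is E + U, and U/(E+U) = 0.0952.
So U = 0.0952 × 141.26 / (1 − 0.0952) = 13.4480 / 0.9048 ≈ 14.86 million.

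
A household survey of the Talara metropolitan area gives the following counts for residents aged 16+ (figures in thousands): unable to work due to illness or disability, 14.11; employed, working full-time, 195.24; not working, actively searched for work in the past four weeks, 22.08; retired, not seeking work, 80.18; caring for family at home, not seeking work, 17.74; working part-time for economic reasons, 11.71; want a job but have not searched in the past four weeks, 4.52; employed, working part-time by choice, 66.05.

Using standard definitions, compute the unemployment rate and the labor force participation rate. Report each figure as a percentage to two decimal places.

Unemployment rate ≈ 7.48%; labor force participation rate ≈ 71.69%.

Employed = 195.24 + 11.71 + 66.05 = 273.00 thousand (anyone who worked, including part-time for economic reasons, counts as employed).
Unemployed = 22.08 thousand.
Labor force = 273.00 + 22.08 = 295.08 thousand.
Not in labor force = 14.11 + 80.18 + 17.74 + 4.52 = 116.55 thousand (those not working and not actively searching are outside the labor force — including those who want a job but have given up searching).
Civilian working-age population = 295.08 + 116.55 = 411.63 thousand.
Unemployment rate = 22.08 / 295.08 = 7.48%.
Labor force participation rate = 295.08 / 411.63 = 71.69%.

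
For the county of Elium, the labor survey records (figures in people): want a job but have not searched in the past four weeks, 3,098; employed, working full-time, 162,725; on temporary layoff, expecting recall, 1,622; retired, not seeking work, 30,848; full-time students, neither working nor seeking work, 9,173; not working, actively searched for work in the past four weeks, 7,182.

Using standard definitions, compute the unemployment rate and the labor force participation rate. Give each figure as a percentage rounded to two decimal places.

Unemployment rate ≈ 5.13%; labor force participation rate ≈ 79.91%.

Employed = 162,725.
Unemployed = 1,622 + 7,182 = 8,804 (jobless and actively searching, or on temporary layoff).
Labor force = 162,725 + 8,804 = 171,529.
Not in labor force = 3,098 + 30,848 + 9,173 = 43,119 (those not working and not actively searching are outside the labor force — including those who want a job but have given up searching).
Civilian working-age population = 171,529 + 43,119 = 214,648.
Unemployment rate = 8,804 / 171,529 = 5.13%.
Labor force participation rate = 171,529 / 214,648 = 79.91%.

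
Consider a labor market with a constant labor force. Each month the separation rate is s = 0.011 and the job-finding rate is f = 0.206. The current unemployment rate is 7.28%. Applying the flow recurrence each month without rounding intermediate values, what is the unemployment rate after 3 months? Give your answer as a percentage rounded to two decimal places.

Unemployment rate after three months ≈ 6.13%.

With a fixed labor force, u_{t+1} = u_t + s·(1−u_t) − f·u_t = u_t·(1−s−f) + s.
Here 1−s−f = 0.783 and s = 0.011.
u_1 = 0.072800 × 0.783 + 0.011 = 0.068002.
u_2 = 0.068002 × 0.783 + 0.011 = 0.064246.
u_3 = 0.064246 × 0.783 + 0.011 = 0.061305.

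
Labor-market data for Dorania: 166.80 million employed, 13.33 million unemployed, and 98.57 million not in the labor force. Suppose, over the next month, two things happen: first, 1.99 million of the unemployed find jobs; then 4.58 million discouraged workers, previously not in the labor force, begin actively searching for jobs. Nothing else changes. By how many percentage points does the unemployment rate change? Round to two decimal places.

Initially, labor force = 166.80 + 13.33 = 180.13 million, so u = 13.33/180.13 = 7.40%.
After the first change, unemployed falls and employed rises by 1.99; labor force unchanged → E = 168.79, U = 11.34, labor force = 180.13 million.
After the second change, unemployed and labor force both rise by 4.58 → E = 168.79, U = 15.92, labor force = 184.71 million.
New unemployment rate = 15.92 / 184.71 = 8.62%.
Change = 8.62% − 7.40% = +1.22 percentage points.

The unemployment rate changes by +1.22 percentage points.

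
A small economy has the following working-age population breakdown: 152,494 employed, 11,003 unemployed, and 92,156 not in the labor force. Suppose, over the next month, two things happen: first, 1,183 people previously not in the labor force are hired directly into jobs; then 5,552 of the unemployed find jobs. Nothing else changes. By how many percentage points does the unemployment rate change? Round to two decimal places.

Initially, labor force = 152,494 + 11,003 = 163,497, so u = 11,003/163,497 = 6.73%.
After the first change, employed and labor force both rise by 1,183; unemployed unchanged → E = 153,677, U = 11,003, labor force = 164,680.
After the second change, unemployed falls and employed rises by 5,552; labor force unchanged → E = 159,229, U = 5,451, labor force = 164,680.
New unemployment rate = 5,451 / 164,680 = 3.31%.
Change = 3.31% − 6.73% = −3.42 percentage points.

The unemployment rate changes by −3.42 percentage points.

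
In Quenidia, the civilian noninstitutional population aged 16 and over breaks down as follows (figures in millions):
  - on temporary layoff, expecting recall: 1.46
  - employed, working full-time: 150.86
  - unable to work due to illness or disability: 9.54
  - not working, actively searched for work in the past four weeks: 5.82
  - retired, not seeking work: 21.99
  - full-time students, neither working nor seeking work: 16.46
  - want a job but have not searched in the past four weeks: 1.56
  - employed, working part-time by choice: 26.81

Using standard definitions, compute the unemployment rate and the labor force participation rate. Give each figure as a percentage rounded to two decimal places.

Employed = 150.86 + 26.81 = 177.67 million.
Unemployed = 1.46 + 5.82 = 7.28 million (jobless and actively searching, or on temporary layoff).
Labor force = 177.67 + 7.28 = 184.95 million.
Not in labor force = 9.54 + 21.99 + 16.46 + 1.56 = 49.55 million (those not working and not actively searching are outside the labor force — including those who want a job but have given up searching).
Civilian working-age population = 184.95 + 49.55 = 234.50 million.
Unemployment rate = 7.28 / 184.95 = 3.94%.
Labor force participation rate = 184.95 / 234.50 = 78.87%.

Unemployment rate ≈ 3.94%; labor force participation rate ≈ 78.87%.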